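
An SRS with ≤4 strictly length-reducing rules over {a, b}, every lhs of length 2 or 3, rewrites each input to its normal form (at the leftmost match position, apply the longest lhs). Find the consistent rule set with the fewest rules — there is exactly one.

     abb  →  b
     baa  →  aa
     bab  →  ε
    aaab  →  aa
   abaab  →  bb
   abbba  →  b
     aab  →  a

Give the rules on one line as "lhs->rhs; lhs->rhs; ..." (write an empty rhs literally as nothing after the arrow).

ab->; aba->bb; ba->a; bba->b

  | abb => b
  | baa => aa
  | bab => ab => ε
  | aaab => aa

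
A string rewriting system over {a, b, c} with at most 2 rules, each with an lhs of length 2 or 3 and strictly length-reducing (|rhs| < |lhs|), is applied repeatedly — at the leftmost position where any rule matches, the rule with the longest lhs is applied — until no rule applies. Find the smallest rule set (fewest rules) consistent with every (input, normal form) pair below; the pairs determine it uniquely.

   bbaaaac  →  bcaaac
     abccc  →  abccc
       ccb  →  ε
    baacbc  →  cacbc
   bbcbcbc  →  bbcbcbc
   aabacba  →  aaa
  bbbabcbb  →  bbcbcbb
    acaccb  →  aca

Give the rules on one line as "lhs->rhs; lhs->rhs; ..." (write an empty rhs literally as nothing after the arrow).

  | bbaaaac => bcaaac
  | abccc
  | ccb => ε
  | baacbc => cacbc

ba->c; ccb->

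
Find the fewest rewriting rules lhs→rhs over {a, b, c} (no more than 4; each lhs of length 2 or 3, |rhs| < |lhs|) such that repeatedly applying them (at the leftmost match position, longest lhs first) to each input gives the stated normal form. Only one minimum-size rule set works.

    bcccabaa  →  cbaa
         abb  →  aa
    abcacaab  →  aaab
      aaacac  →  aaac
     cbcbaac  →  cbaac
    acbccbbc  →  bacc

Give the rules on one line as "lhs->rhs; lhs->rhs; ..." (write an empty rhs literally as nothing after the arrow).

acb->ba; bb->a; bc->; ca->

  | bcccabaa => ccabaa => cbaa
  | abb => aa
  | abcacaab => aacaab => aaab
  | aaacac => aaac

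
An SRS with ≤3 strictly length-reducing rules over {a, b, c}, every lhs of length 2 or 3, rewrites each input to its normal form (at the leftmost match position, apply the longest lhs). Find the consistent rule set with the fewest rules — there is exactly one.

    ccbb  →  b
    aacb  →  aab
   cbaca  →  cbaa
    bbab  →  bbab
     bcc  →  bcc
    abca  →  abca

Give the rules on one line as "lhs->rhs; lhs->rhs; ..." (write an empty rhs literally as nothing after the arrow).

  | ccbb => b
  | aacb => aab
  | cbaca => cbaa
  | bbab

ac->a; ccb->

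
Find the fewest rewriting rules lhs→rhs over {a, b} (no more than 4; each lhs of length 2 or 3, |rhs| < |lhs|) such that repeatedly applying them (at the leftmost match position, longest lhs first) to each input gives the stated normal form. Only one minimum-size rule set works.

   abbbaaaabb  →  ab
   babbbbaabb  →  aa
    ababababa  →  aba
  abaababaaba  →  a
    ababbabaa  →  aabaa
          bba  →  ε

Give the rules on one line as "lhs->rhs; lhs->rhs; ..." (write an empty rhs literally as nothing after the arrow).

aaa->ab; bab->ab; bb->; bba->

  | abbbaaaabb => abaaaabb => abababb => aababb => aaabb => abbb => ab
  | babbbbaabb => abbbbaabb => abbaabb => aabb => aa
  | ababababa => aabababa => aaababa => abbaba => aba
  | abaababaaba => abaaabaaba => ababbaaba => aabbaaba => aaaba => abba => a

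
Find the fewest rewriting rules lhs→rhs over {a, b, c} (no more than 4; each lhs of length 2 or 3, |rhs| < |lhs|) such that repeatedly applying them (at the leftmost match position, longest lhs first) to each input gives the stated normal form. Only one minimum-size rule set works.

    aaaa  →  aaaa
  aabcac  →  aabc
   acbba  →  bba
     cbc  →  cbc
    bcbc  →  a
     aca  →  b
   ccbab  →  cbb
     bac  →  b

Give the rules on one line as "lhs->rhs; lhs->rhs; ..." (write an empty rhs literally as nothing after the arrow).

ac->; aca->b; bcb->aa; cba->b

  | aaaa
  | aabcac => aabc
  | acbba => bba
  | cbc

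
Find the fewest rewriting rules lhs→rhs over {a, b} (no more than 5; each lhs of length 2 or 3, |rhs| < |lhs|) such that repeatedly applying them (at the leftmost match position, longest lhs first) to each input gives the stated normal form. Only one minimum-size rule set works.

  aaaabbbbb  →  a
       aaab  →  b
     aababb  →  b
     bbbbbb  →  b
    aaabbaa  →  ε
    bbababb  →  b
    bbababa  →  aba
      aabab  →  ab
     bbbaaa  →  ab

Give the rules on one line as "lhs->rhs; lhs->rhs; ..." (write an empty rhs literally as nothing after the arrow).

  | aaaabbbbb => abbbbb => aabbb => bb => a
  | aaab => b
  | aababb => abb => aa => b
  | bbbbbb => abbbb => aabb => b

aa->b; aaa->; aab->; bb->a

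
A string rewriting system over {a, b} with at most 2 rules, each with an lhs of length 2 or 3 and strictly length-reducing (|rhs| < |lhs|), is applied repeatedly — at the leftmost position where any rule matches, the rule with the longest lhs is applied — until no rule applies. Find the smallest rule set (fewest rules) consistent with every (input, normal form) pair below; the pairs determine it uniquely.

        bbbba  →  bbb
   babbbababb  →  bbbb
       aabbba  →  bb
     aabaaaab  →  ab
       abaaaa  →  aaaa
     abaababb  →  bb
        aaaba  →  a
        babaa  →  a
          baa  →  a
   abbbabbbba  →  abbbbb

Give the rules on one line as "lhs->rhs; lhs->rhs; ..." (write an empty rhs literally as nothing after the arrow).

aab->b; ba->

  | bbbba => bbb
  | babbbababb => bbbababb => bbbabb => bbbb
  | aabbba => bbba => bb
  | aabaaaab => baaaab => aaab => ab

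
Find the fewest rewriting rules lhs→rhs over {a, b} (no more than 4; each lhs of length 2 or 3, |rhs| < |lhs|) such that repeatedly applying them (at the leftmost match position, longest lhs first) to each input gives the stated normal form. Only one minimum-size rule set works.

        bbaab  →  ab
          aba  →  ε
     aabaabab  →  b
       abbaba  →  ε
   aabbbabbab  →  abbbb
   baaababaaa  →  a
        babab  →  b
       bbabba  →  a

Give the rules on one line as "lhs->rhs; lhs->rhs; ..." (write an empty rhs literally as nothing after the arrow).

  | bbaab => baab => aab => ab
  | aba => ε
  | aabaabab => abaabab => abab => b
  | abbaba => abba => aba => ε

aa->a; aba->; ba->a; bab->b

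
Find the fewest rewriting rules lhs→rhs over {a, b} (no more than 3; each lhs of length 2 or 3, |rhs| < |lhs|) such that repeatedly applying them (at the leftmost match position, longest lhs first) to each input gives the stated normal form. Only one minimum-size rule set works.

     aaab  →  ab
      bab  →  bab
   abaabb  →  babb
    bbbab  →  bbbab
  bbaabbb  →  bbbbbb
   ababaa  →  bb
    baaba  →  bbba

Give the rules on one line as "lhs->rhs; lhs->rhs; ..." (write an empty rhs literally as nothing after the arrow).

  | aaab => ab
  | bab
  | abaabb => babb
  | bbbab

aa->; aab->bb; aba->b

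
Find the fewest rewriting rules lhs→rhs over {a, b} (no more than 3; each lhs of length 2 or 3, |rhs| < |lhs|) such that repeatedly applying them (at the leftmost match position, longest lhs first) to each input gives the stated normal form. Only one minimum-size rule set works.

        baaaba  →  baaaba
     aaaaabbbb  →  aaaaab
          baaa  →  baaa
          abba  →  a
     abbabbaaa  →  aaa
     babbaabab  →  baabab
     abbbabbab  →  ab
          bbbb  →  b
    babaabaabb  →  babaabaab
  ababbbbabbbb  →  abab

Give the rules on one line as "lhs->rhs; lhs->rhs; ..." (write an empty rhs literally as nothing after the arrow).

  | baaaba
  | aaaaabbbb => aaaaabbb => aaaaabb => aaaaab
  | baaa
  | abba => a

bb->b; bba->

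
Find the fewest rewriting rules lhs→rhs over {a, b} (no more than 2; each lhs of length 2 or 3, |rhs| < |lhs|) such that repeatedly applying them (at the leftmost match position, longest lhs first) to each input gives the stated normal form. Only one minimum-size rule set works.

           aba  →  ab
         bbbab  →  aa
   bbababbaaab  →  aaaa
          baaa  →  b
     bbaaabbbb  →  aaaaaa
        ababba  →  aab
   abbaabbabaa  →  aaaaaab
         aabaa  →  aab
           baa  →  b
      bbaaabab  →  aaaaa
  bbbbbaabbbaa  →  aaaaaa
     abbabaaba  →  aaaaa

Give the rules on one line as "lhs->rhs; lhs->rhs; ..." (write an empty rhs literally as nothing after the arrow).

ba->b; bb->a

  | aba => ab
  | bbbab => abab => abb => aa
  | bbababbaaab => aababbaaab => aabbbaaab => aaabaaab => aaabaab => aaabab => aaabb => aaaa
  | baaa => baa => ba => b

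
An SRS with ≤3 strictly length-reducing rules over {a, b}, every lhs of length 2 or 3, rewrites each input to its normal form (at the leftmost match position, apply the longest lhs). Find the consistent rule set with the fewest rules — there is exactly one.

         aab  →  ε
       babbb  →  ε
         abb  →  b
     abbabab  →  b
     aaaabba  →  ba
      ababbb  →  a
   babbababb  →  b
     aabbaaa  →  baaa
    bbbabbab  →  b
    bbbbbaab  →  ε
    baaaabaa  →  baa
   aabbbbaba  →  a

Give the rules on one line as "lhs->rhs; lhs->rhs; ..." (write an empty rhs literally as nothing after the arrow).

aab->ab; ab->; bb->a

  | aab => ab => ε
  | babbb => bbb => ab => ε
  | abb => b
  | abbabab => babab => bab => b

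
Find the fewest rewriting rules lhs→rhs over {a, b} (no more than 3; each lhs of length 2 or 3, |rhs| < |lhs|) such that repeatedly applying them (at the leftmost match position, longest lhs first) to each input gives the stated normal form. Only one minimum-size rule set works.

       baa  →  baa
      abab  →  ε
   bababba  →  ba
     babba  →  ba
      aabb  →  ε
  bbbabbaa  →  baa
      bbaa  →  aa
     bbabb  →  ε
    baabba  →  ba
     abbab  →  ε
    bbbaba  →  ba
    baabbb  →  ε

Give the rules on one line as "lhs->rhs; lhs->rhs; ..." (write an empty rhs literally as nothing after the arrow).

ab->; abb->bb; bb->

  | baa
  | abab => ab => ε
  | bababba => babba => bbba => ba
  | babba => bbba => ba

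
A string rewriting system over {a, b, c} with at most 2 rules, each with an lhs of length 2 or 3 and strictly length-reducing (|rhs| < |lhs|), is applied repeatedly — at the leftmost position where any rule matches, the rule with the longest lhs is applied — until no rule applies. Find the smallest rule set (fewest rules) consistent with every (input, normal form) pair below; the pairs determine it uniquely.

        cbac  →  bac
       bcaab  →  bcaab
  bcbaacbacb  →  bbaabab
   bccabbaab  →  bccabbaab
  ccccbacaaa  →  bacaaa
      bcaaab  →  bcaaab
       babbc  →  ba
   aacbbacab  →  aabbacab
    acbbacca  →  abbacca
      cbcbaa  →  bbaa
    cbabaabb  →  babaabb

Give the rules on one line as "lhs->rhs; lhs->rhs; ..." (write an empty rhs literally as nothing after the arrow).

  | cbac => bac
  | bcaab
  | bcbaacbacb => bbaacbacb => bbaabacb => bbaabab
  | bccabbaab

bbc->; cb->b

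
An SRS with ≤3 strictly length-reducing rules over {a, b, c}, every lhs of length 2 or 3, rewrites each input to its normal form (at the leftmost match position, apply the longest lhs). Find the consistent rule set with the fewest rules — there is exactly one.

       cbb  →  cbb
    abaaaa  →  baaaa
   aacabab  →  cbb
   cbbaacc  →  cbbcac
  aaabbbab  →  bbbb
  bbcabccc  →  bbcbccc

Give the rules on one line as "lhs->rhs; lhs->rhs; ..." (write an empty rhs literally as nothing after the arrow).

  | cbb
  | abaaaa => baaaa
  | aacabab => caabab => cabab => cbab => cbb
  | cbbaacc => cbbcac

aac->ca; ab->b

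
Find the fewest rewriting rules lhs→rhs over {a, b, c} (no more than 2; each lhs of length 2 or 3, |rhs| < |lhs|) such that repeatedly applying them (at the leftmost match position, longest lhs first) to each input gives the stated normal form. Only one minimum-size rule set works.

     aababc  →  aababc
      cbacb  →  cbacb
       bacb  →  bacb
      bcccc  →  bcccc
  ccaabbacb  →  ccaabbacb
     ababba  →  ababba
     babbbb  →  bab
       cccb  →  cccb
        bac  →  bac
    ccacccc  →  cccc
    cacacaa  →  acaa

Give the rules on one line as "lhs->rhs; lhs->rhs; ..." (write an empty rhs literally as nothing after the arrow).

bbb->; cac->

  | aababc
  | cbacb
  | bacb
  | bcccc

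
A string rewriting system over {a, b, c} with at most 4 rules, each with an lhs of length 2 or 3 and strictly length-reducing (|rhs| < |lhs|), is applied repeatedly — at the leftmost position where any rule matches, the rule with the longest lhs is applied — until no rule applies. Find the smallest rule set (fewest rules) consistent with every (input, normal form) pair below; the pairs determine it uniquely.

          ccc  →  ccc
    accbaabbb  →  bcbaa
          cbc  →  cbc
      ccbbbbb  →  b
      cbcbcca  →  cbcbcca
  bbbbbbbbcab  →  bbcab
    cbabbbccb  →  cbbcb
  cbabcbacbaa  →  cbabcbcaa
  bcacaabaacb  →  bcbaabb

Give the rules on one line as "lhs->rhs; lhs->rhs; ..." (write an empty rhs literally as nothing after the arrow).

  | ccc
  | accbaabbb => bcbaabbb => bcbaa
  | cbc
  | ccbbbbb => bbbb => b

ac->b; acb->c; bbb->; ccb->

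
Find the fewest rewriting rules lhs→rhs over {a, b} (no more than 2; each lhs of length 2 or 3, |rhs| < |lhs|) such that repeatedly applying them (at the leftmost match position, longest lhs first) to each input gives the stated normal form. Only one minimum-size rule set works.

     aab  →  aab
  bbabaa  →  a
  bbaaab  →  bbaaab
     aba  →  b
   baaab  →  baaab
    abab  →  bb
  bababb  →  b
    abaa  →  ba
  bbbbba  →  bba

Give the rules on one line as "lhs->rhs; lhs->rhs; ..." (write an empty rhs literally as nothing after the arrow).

aba->b; bbb->

  | aab
  | bbabaa => bbba => a
  | bbaaab
  | aba => b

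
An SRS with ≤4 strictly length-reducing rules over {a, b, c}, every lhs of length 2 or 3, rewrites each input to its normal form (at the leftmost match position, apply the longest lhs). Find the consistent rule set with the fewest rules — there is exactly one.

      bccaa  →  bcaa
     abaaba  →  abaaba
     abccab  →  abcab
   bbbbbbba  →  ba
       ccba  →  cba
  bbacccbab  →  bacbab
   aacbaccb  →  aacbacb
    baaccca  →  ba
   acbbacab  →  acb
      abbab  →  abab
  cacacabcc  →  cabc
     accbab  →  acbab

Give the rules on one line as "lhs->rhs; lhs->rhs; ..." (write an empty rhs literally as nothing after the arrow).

aca->; bb->b; cc->c

  | bccaa => bcaa
  | abaaba
  | abccab => abcab
  | bbbbbbba => bbbbbba => bbbbba => bbbba => bbba => bba => ba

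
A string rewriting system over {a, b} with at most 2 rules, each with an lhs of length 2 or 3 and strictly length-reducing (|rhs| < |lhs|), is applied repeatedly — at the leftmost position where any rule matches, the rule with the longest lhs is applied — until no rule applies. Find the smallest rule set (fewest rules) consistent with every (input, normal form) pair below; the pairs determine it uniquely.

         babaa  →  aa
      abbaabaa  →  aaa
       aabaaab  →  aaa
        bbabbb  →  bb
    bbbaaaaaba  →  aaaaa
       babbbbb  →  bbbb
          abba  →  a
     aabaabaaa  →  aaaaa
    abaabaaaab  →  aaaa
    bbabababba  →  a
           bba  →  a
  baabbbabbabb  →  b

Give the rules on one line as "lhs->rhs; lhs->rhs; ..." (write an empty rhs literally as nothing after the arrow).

  | babaa => abaa => aa
  | abbaabaa => baabaa => aabaa => aaa
  | aabaaab => aaaab => aaa
  | bbabbb => babbb => abbb => bb

ab->; ba->a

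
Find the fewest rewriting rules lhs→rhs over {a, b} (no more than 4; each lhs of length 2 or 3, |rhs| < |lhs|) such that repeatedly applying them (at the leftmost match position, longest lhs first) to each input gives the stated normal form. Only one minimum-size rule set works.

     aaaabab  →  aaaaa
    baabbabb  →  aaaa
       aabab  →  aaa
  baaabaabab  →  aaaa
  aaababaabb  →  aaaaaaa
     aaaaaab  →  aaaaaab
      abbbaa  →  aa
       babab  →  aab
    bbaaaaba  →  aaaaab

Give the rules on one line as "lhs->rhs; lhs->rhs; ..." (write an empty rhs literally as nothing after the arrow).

  | aaaabab => aaaabb => aaaaa
  | baabbabb => abbabb => aaabb => aaaa
  | aabab => aabb => aaa
  | baaabaabab => aabaabab => aaabab => aaabb => aaaa

ba->b; baa->a; bb->a; bbb->b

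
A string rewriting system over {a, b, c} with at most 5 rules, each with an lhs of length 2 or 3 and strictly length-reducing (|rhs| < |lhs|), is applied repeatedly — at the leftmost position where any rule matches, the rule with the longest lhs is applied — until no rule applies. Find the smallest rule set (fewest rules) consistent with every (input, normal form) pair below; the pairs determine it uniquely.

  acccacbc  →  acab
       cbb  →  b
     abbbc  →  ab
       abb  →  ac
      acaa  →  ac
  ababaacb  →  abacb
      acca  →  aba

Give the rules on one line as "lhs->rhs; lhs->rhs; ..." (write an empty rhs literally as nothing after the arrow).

  | acccacbc => abcacbc => acacbc => acacc => acab
  | cbb => cc => b
  | abbbc => acbc => acc => ab
  | abb => ac

aa->; bb->c; bc->c; cc->b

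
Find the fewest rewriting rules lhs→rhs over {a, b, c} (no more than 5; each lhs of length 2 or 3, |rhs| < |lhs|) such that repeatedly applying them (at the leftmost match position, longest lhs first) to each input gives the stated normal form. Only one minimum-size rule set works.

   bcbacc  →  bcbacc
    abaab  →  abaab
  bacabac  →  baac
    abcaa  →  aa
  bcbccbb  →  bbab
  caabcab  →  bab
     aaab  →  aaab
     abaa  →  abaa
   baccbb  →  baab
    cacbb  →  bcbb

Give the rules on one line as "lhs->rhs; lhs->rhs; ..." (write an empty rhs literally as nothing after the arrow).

  | bcbacc
  | abaab
  | bacabac => babbac => baac
  | abcaa => abba => aa

abb->a; ca->b; cbc->bc; ccb->a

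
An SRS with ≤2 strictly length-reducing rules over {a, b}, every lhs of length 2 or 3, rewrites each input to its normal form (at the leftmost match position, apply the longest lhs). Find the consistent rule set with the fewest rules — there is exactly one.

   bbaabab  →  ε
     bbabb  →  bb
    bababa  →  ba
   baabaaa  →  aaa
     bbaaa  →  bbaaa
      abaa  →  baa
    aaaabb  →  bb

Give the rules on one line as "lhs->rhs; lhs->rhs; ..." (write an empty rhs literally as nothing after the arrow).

  | bbaabab => bbabab => bab => ε
  | bbabb => bb
  | bababa => aba => ba
  | baabaaa => babaaa => aaa

ab->b; bab->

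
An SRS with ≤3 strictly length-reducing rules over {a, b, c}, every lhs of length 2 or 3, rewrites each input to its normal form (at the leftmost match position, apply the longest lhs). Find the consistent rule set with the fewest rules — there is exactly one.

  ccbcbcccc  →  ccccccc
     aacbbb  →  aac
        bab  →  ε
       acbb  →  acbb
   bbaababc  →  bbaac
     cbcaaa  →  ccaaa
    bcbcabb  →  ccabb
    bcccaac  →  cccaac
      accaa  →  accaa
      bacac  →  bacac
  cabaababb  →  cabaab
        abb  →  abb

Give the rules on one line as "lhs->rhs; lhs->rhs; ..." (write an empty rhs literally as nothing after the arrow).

  | ccbcbcccc => cccbcccc => ccccccc
  | aacbbb => aac
  | bab => ε
  | acbb

bab->; bbb->; bc->c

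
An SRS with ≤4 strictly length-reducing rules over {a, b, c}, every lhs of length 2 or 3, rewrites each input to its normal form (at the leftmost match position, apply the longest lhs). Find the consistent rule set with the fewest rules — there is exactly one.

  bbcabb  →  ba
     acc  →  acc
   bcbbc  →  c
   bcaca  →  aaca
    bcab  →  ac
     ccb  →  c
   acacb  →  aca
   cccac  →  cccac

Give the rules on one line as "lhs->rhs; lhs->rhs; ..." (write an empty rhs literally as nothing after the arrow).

ab->c; bc->a; cb->

  | bbcabb => baabb => bacb => ba
  | acc
  | bcbbc => abbc => cbc => c
  | bcaca => aaca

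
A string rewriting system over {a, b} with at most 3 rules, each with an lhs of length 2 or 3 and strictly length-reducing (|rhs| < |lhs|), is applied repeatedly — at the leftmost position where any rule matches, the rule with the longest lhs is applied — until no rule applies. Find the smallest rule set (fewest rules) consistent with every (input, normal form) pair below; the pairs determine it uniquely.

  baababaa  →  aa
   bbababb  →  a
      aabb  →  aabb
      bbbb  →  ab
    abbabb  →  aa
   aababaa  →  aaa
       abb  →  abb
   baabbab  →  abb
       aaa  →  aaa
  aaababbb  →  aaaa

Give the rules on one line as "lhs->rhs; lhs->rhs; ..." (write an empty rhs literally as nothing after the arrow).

  | baababaa => ababaa => abaa => aa
  | bbababb => bbabb => bbb => a
  | aabb
  | bbbb => ab

ba->; bbb->a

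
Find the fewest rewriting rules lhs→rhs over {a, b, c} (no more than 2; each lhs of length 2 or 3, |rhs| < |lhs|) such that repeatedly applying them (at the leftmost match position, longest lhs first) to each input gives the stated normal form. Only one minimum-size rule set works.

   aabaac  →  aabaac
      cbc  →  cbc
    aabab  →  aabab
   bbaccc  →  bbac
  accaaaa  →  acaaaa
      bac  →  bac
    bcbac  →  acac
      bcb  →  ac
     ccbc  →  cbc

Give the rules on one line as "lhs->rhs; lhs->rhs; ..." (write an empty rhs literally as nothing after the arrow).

bcb->ac; cc->c

  | aabaac
  | cbc
  | aabab
  | bbaccc => bbacc => bbac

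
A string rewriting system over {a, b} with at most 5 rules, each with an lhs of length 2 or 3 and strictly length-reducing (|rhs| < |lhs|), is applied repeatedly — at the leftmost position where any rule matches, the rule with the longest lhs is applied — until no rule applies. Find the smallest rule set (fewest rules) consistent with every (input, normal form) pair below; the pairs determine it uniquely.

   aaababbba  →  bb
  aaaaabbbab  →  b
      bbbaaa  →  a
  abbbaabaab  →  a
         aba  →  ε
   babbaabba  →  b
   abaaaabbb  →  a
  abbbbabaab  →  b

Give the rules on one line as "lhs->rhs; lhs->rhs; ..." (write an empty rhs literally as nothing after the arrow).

aa->; ab->a; ba->; baa->aa

  | aaababbba => ababbba => aabbba => bbba => bb
  | aaaaabbbab => aaabbbab => abbbab => abbab => abab => aab => b
  | bbbaaa => bbaaa => baaa => aaa => a
  | abbbaabaab => abbaabaab => abaabaab => aaabaab => abaab => aaab => ab => a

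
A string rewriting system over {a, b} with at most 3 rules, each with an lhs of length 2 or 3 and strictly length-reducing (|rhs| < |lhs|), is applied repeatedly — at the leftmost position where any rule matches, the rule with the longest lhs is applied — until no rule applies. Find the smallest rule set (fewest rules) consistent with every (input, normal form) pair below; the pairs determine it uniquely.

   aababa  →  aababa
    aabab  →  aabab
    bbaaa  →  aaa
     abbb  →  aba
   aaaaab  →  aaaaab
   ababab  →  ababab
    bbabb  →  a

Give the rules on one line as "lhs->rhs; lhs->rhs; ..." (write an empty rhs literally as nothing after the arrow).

  | aababa
  | aabab
  | bbaaa => aaa
  | abbb => aba

bb->; bbb->ba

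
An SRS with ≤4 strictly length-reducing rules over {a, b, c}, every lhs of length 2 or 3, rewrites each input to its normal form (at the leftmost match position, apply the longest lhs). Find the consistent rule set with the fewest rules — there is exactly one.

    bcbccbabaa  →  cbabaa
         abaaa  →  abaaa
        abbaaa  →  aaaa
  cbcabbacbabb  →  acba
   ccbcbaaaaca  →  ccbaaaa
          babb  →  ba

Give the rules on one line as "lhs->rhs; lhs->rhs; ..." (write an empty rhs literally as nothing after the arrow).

  | bcbccbabaa => bccbabaa => cbabaa
  | abaaa
  | abbaaa => aaaa
  | cbcabbacbabb => cabbacbabb => bbacbabb => acbabb => acba

bb->; bc->; ca->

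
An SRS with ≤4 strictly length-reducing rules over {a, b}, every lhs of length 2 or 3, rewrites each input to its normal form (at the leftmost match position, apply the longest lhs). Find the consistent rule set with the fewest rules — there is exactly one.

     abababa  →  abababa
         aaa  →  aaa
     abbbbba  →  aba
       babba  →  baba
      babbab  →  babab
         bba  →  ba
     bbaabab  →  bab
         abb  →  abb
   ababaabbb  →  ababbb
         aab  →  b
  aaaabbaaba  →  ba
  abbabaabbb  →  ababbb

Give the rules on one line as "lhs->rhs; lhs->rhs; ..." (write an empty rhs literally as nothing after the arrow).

aab->b; baa->; bba->ba

  | abababa
  | aaa
  | abbbbba => abbbba => abbba => abba => aba
  | babba => baba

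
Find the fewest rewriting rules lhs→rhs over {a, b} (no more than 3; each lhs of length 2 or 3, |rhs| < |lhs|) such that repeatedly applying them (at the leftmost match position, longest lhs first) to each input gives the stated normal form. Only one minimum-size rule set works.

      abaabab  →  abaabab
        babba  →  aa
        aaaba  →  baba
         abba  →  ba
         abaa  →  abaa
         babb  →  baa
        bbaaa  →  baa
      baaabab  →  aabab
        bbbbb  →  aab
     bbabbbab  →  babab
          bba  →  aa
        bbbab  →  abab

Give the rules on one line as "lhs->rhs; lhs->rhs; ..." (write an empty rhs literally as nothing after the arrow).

aaa->ba; bb->a

  | abaabab
  | babba => baaa => bba => aa
  | aaaba => baba
  | abba => aaa => ba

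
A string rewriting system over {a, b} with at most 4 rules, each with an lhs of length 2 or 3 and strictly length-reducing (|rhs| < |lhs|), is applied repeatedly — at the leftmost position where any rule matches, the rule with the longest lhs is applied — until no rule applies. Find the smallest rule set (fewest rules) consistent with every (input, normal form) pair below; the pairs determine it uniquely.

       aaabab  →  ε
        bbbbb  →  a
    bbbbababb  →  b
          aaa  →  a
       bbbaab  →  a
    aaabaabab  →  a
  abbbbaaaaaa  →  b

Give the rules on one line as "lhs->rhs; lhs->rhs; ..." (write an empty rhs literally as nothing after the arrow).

aa->b; ab->; ba->a; bb->a

  | aaabab => babab => abab => ab => ε
  | bbbbb => abbb => bb => a
  | bbbbababb => abbababb => bababb => ababb => abb => b
  | aaa => ba => a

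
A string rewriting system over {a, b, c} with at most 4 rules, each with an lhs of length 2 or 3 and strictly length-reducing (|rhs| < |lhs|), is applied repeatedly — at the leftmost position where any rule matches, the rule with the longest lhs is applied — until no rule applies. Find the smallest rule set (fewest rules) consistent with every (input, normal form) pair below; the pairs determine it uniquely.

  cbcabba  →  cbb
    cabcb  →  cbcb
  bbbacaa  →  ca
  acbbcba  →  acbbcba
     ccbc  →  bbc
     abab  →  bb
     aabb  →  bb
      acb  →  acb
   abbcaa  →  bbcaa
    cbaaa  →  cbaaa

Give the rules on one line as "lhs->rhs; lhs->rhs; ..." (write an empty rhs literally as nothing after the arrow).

ab->b; bba->c; cc->b

  | cbcabba => cbcbba => cbcc => cbb
  | cabcb => cbcb
  | bbbacaa => bccaa => bbaa => ca
  | acbbcba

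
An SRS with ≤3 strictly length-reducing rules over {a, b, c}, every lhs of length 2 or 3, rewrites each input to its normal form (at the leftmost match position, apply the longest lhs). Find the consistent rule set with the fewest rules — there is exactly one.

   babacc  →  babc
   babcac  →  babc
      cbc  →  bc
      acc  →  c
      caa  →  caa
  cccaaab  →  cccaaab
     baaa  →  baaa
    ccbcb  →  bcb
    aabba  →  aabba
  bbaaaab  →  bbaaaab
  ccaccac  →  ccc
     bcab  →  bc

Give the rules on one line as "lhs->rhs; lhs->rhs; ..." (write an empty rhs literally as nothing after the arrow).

ac->; cab->c; cbc->bc

  | babacc => babc
  | babcac => babc
  | cbc => bc
  | acc => c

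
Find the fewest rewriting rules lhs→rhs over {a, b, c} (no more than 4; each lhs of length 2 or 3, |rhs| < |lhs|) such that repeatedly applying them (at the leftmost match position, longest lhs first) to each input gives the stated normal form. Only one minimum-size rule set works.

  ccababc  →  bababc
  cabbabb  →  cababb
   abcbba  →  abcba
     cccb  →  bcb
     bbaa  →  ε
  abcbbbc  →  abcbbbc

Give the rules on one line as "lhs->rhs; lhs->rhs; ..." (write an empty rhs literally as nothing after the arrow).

  | ccababc => bababc
  | cabbabb => cababb
  | abcbba => abcba
  | cccb => bcb

baa->; bba->ba; cc->b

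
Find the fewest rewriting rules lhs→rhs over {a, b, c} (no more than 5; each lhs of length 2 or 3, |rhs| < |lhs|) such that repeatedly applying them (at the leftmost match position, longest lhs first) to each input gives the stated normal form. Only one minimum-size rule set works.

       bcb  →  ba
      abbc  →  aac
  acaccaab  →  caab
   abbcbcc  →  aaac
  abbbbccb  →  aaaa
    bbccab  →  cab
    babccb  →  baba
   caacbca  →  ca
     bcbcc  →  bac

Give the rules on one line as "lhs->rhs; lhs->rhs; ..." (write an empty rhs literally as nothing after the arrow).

  | bcb => ba
  | abbc => aac
  | acaccaab => caccaab => cacaab => ccaab => caab
  | abbcbcc => aacbcc => aaacc => aaac

aca->ca; bb->a; cb->a; cc->c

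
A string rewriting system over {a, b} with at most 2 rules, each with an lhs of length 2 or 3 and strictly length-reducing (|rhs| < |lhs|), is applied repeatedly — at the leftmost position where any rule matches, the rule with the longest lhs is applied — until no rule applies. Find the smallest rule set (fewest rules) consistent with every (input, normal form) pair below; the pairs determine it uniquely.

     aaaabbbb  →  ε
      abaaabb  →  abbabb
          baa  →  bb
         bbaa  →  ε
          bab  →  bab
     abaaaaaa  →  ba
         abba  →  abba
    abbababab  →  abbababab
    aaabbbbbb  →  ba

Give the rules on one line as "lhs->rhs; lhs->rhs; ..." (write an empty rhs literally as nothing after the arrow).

  | aaaabbbb => baabbbb => bbbbbb => bbb => ε
  | abaaabb => abbabb
  | baa => bb
  | bbaa => bbb => ε

aa->b; bbb->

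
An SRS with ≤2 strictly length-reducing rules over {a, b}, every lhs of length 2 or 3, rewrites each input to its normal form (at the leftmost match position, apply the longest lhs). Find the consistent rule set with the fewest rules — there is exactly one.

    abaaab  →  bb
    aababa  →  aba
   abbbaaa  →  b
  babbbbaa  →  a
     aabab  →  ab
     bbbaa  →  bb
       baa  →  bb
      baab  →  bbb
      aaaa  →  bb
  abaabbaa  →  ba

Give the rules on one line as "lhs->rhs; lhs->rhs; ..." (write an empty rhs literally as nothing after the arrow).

aa->b; bba->a

  | abaaab => abbab => aab => bb
  | aababa => bbaba => aba
  | abbbaaa => abaaa => abba => aa => b
  | babbbbaa => babbaa => baaa => bba => a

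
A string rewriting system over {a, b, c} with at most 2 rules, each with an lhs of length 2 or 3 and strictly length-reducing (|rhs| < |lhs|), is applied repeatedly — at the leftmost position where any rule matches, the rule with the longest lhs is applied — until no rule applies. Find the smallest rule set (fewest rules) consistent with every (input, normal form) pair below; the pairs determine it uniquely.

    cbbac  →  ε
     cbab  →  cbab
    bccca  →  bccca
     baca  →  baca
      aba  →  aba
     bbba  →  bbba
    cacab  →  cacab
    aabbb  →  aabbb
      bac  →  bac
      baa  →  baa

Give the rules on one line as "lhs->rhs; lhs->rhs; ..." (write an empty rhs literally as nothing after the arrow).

aac->; cbb->a

  | cbbac => aac => ε
  | cbab
  | bccca
  | baca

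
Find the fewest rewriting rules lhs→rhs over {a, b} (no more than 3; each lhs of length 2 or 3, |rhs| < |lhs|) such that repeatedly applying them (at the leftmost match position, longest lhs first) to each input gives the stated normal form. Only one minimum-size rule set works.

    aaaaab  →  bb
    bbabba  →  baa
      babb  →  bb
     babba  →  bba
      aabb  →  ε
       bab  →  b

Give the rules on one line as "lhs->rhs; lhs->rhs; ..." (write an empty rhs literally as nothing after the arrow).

aaa->ba; ab->; bbb->ba

  | aaaaab => baaab => bbab => bb
  | bbabba => bbba => baa
  | babb => bb
  | babba => bba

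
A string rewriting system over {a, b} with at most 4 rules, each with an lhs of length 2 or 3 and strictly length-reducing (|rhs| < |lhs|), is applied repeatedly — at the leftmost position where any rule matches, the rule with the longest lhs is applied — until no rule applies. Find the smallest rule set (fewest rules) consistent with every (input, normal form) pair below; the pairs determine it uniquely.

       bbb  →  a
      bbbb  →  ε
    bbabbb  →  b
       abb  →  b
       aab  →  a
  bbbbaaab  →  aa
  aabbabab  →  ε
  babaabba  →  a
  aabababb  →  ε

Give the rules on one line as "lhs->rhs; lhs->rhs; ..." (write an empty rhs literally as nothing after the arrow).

  | bbb => a
  | bbbb => ab => ε
  | bbabbb => bbbbb => abb => b
  | abb => b

ab->; ba->b; bbb->a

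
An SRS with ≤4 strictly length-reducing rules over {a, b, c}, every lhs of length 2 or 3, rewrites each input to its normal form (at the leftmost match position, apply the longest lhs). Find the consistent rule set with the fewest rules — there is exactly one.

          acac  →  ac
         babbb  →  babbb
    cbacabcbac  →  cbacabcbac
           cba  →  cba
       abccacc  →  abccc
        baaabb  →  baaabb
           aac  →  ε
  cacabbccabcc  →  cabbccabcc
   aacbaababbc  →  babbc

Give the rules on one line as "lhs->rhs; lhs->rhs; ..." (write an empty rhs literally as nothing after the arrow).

  | acac => ac
  | babbb
  | cbacabcbac
  | cba

aac->; aba->; cac->c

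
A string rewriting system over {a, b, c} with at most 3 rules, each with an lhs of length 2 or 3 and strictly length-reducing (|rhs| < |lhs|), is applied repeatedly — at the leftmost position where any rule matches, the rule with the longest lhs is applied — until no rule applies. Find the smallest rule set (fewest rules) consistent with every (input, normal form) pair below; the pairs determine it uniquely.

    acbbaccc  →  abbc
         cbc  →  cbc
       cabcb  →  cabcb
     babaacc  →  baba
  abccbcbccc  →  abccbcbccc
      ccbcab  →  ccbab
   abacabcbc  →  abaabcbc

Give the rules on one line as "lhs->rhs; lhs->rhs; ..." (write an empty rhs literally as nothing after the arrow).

ac->a; acc->; bca->ba

  | acbbaccc => abbaccc => abbc
  | cbc
  | cabcb
  | babaacc => baba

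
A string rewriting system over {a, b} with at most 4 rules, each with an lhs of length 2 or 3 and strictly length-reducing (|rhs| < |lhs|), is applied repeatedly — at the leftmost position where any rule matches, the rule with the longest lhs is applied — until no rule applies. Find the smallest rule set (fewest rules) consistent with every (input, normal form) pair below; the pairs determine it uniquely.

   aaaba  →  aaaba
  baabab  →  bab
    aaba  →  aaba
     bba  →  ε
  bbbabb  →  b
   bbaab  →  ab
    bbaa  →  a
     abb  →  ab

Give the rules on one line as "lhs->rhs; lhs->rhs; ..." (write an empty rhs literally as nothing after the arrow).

baa->; bb->b; bba->

  | aaaba
  | baabab => bab
  | aaba
  | bba => ε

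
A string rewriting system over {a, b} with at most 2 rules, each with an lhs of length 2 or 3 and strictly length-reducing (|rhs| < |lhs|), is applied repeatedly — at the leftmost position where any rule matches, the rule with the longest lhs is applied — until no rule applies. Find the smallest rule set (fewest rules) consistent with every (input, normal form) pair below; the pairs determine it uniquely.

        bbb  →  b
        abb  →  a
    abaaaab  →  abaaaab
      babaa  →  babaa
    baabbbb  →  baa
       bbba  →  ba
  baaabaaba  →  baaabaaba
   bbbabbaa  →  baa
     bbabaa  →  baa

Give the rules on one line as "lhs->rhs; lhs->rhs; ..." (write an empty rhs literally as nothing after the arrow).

bb->; bba->

  | bbb => b
  | abb => a
  | abaaaab
  | babaa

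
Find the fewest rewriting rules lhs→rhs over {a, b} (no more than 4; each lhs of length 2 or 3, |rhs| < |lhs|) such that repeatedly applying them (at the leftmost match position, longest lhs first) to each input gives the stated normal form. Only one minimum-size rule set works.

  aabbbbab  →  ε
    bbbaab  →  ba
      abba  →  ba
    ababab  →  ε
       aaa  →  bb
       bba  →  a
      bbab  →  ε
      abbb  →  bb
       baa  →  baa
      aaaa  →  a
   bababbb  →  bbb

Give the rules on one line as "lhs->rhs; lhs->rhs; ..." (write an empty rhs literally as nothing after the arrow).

aaa->bb; ab->; bba->a

  | aabbbbab => abbbab => bbab => ab => ε
  | bbbaab => baab => ba
  | abba => ba
  | ababab => abab => ab => ε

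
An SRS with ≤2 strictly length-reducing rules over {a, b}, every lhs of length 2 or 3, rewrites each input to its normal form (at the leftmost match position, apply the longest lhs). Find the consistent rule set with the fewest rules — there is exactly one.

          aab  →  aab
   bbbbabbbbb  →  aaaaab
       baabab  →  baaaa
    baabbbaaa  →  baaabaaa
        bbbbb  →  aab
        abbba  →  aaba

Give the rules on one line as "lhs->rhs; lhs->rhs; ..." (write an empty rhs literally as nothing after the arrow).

bab->aa; bb->a

  | aab
  | bbbbabbbbb => abbabbbbb => aaabbbbb => aaaabbb => aaaaab
  | baabab => baaaa
  | baabbbaaa => baaabaaa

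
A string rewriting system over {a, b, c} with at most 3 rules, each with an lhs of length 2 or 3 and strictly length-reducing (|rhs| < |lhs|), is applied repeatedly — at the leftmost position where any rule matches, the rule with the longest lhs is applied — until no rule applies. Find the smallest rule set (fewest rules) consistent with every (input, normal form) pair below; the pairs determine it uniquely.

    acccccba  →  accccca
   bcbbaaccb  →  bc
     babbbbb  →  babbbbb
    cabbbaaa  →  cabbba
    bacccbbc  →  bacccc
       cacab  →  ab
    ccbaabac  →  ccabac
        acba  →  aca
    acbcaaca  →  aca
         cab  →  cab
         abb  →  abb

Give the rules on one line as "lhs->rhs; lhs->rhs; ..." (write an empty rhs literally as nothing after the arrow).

  | acccccba => accccca
  | bcbbaaccb => bcbaaccb => bcaaccb => bcaccb => bcb => bc
  | babbbbb
  | cabbbaaa => cabbbaa => cabbba

aa->a; cac->; cb->c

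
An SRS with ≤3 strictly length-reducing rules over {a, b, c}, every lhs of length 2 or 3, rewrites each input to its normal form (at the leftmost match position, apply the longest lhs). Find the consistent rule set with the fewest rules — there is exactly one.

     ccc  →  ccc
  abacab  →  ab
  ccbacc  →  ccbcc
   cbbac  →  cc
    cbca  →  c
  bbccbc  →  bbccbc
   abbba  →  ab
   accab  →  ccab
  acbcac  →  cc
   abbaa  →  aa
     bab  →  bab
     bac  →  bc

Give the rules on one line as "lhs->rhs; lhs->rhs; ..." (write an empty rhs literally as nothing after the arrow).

  | ccc
  | abacab => abcab => ab
  | ccbacc => ccbcc
  | cbbac => cc

ac->c; bba->; bca->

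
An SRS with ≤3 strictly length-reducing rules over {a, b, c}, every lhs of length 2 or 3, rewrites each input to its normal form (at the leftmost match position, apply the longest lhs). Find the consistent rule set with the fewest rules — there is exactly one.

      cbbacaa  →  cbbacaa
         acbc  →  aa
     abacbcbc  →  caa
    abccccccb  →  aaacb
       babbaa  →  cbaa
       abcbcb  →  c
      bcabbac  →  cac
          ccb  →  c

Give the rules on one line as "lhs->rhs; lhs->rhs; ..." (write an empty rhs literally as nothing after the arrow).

ab->c; bc->c; cc->a

  | cbbacaa
  | acbc => acc => aa
  | abacbcbc => cacbcbc => caccbc => caabc => cacc => caa
  | abccccccb => cccccccb => acccccb => aacccb => aaacb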